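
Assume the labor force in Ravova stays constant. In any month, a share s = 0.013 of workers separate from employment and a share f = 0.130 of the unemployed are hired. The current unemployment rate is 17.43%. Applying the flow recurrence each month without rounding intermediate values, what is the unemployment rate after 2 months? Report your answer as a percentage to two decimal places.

With a fixed labor force, u_{t+1} = u_t + s·(1−u_t) − f·u_t = u_t·(1−s−f) + s.
Here 1−s−f = 0.857 and s = 0.013.
u_1 = 0.174300 × 0.857 + 0.013 = 0.162375.
u_2 = 0.162375 × 0.857 + 0.013 = 0.152155.

Unemployment rate after two months ≈ 15.22%.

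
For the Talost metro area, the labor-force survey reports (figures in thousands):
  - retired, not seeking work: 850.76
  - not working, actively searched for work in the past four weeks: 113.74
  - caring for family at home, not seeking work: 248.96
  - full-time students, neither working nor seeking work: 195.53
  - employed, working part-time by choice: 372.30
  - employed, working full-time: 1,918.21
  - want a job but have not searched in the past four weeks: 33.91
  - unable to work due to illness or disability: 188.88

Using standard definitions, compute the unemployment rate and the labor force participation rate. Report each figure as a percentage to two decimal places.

Employed = 372.30 + 1,918.21 = 2,290.51 thousand.
Unemployed = 113.74 thousand.
Labor force = 2,290.51 + 113.74 = 2,404.25 thousand.
Not in labor force = 850.76 + 248.96 + 195.53 + 33.91 + 188.88 = 1,518.04 thousand (those not working and not actively searching are outside the labor force — including those who want a job but have given up searching).
Civilian working-age population = 2,404.25 + 1,518.04 = 3,922.29 thousand.
Unemployment rate = 113.74 / 2,404.25 = 4.73%.
Labor force participation rate = 2,404.25 / 3,922.29 = 61.30%.

Unemployment rate ≈ 4.73%; labor force participation rate ≈ 61.30%.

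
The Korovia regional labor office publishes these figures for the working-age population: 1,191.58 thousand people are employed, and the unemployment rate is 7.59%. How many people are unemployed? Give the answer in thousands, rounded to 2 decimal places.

Let U be the number unemployed. The labor force is E + U, and U/(E+U) = 0.0759.
So U = 0.0759 × 1,191.58 / (1 − 0.0759) = 90.4409 / 0.9241 ≈ 97.87 thousand.

About 97.87 thousand are unemployed.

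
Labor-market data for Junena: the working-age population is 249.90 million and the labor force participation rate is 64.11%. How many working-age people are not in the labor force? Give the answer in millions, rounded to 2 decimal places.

About 89.69 million are not in the labor force.

Share not in the labor force = 1 − 0.6411 = 0.3589.
Not in labor force = 0.3589 × 249.90 ≈ 89.69 million.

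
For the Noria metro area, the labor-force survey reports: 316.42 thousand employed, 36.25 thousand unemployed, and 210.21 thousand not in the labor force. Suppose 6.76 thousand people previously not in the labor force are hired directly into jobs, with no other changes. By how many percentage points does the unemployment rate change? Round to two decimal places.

The unemployment rate changes by −0.19 percentage points.

Initially, labor force = 316.42 + 36.25 = 352.67 thousand, so u = 36.25/352.67 = 10.28%.
After the change, employed and labor force both rise by 6.76; unemployed unchanged → E = 323.18, U = 36.25, labor force = 359.43 thousand.
New unemployment rate = 36.25 / 359.43 = 10.09%.
Change = 10.09% − 10.28% = −0.19 percentage points.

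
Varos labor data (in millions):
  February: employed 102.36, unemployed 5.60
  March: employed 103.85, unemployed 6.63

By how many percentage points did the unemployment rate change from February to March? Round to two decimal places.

February: labor force = 102.36 + 5.60 = 107.96; u = 5.60/107.96 = 5.19%.
March: labor force = 103.85 + 6.63 = 110.48; u = 6.63/110.48 = 6.00%.
Change = 6.00% − 5.19% = +0.81 pp.

The unemployment rate changed by +0.81 percentage points.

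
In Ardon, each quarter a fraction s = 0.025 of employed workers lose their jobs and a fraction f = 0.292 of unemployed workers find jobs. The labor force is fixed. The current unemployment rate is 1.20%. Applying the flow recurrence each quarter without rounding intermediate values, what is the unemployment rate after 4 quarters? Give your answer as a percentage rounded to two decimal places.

Unemployment rate after four quarters ≈ 6.43%.

With a fixed labor force, u_{t+1} = u_t + s·(1−u_t) − f·u_t = u_t·(1−s−f) + s.
Here 1−s−f = 0.683 and s = 0.025.
u_1 = 0.012000 × 0.683 + 0.025 = 0.033196.
u_2 = 0.033196 × 0.683 + 0.025 = 0.047673.
u_3 = 0.047673 × 0.683 + 0.025 = 0.057561.
u_4 = 0.057561 × 0.683 + 0.025 = 0.064314.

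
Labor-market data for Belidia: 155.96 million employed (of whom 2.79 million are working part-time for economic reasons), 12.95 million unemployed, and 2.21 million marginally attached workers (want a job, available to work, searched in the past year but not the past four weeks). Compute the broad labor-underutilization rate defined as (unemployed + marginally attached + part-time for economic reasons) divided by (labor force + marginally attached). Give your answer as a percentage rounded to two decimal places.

Broad underutilization rate ≈ 10.49%.

Labor force = 155.96 + 12.95 = 168.91 million.
Numerator = 12.95 + 2.21 + 2.79 = 17.95 million.
Denominator = 168.91 + 2.21 = 171.12 million.
Broad rate = 17.95 / 171.12 = 10.49%.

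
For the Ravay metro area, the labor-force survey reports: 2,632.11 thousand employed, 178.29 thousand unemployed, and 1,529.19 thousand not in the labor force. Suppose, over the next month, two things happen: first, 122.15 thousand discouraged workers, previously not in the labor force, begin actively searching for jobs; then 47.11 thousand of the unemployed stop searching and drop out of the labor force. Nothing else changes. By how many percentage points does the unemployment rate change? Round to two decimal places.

Initially, labor force = 2,632.11 + 178.29 = 2,810.40 thousand, so u = 178.29/2,810.40 = 6.34%.
After the first change, unemployed and labor force both rise by 122.15 → E = 2,632.11, U = 300.44, labor force = 2,932.55 thousand.
After the second change, unemployed and labor force both fall by 47.11 → E = 2,632.11, U = 253.33, labor force = 2,885.44 thousand.
New unemployment rate = 253.33 / 2,885.44 = 8.78%.
Change = 8.78% − 6.34% = +2.44 percentage points.

The unemployment rate changes by +2.44 percentage points.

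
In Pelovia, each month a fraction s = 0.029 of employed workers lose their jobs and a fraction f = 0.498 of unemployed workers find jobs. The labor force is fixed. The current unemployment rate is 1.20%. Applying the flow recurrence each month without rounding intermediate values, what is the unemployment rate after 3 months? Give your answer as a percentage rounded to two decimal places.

Unemployment rate after three months ≈ 5.05%.

With a fixed labor force, u_{t+1} = u_t + s·(1−u_t) − f·u_t = u_t·(1−s−f) + s.
Here 1−s−f = 0.473 and s = 0.029.
u_1 = 0.012000 × 0.473 + 0.029 = 0.034676.
u_2 = 0.034676 × 0.473 + 0.029 = 0.045402.
u_3 = 0.045402 × 0.473 + 0.029 = 0.050475.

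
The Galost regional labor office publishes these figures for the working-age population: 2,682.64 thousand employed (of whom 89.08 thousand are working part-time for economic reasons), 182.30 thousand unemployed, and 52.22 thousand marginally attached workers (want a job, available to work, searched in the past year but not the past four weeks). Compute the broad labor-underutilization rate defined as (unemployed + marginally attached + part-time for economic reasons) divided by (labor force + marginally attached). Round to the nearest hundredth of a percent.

Broad underutilization rate ≈ 11.09%.

Labor force = 2,682.64 + 182.30 = 2,864.94 thousand.
Numerator = 182.30 + 52.22 + 89.08 = 323.60 thousand.
Denominator = 2,864.94 + 52.22 = 2,917.16 thousand.
Broad rate = 323.60 / 2,917.16 = 11.09%.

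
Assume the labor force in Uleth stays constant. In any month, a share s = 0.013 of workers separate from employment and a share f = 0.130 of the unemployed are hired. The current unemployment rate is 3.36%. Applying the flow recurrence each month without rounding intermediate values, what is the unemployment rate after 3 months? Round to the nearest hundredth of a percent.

Unemployment rate after three months ≈ 5.48%.

With a fixed labor force, u_{t+1} = u_t + s·(1−u_t) − f·u_t = u_t·(1−s−f) + s.
Here 1−s−f = 0.857 and s = 0.013.
u_1 = 0.033600 × 0.857 + 0.013 = 0.041795.
u_2 = 0.041795 × 0.857 + 0.013 = 0.048818.
u_3 = 0.048818 × 0.857 + 0.013 = 0.054837.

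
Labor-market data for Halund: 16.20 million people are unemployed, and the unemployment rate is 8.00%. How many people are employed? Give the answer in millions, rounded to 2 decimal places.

About 186.30 million are employed.

Labor force = U / u = 16.20 / 0.0800 ≈ 202.50 million.
Employed = labor force − unemployed = 202.50 − 16.20 = 186.30 million.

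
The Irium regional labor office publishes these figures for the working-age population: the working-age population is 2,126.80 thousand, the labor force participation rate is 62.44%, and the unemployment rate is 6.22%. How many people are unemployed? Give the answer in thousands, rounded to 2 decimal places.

Labor force = 0.6244 × 2,126.80 = 1,327.97 thousand.
Unemployed = 0.0622 × 1,327.97 ≈ 82.60 thousand.

About 82.60 thousand are unemployed.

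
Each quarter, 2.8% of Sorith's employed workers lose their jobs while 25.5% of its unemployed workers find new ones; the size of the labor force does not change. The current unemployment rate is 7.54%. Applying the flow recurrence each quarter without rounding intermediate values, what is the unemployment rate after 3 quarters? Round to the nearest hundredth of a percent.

Unemployment rate after three quarters ≈ 9.03%.

With a fixed labor force, u_{t+1} = u_t + s·(1−u_t) − f·u_t = u_t·(1−s−f) + s.
Here 1−s−f = 0.717 and s = 0.028.
u_1 = 0.075400 × 0.717 + 0.028 = 0.082062.
u_2 = 0.082062 × 0.717 + 0.028 = 0.086838.
u_3 = 0.086838 × 0.717 + 0.028 = 0.090263.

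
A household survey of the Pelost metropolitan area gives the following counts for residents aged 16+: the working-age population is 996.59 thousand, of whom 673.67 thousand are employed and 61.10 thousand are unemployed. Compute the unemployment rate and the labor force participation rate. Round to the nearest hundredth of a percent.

Unemployment rate ≈ 8.32%; labor force participation rate ≈ 73.73%.

Labor force = employed + unemployed = 673.67 + 61.10 = 734.77 thousand.
Unemployment rate = 61.10 / 734.77 = 8.32%.
Labor force participation rate = 734.77 / 996.59 = 73.73%.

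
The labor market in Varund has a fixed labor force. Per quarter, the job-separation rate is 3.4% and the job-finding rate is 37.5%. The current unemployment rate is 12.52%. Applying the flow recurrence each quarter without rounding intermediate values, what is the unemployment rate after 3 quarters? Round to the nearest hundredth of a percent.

With a fixed labor force, u_{t+1} = u_t + s·(1−u_t) − f·u_t = u_t·(1−s−f) + s.
Here 1−s−f = 0.591 and s = 0.034.
u_1 = 0.125200 × 0.591 + 0.034 = 0.107993.
u_2 = 0.107993 × 0.591 + 0.034 = 0.097824.
u_3 = 0.097824 × 0.591 + 0.034 = 0.091814.

Unemployment rate after three quarters ≈ 9.18%.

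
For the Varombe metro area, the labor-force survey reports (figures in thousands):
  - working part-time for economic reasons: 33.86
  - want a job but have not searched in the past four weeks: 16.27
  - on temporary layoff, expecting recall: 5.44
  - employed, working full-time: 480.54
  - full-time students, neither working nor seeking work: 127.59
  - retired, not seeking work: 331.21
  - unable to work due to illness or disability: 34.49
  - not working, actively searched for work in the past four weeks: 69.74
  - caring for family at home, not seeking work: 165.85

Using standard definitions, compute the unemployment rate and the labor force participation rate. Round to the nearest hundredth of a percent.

Unemployment rate ≈ 12.75%; labor force participation rate ≈ 46.61%.

Employed = 33.86 + 480.54 = 514.40 thousand (anyone who worked, including part-time for economic reasons, counts as employed).
Unemployed = 5.44 + 69.74 = 75.18 thousand (jobless and actively searching, or on temporary layoff).
Labor force = 514.40 + 75.18 = 589.58 thousand.
Not in labor force = 16.27 + 127.59 + 331.21 + 34.49 + 165.85 = 675.41 thousand (those not working and not actively searching are outside the labor force — including those who want a job but have given up searching).
Civilian working-age population = 589.58 + 675.41 = 1,264.99 thousand.
Unemployment rate = 75.18 / 589.58 = 12.75%.
Labor force participation rate = 589.58 / 1,264.99 = 46.61%.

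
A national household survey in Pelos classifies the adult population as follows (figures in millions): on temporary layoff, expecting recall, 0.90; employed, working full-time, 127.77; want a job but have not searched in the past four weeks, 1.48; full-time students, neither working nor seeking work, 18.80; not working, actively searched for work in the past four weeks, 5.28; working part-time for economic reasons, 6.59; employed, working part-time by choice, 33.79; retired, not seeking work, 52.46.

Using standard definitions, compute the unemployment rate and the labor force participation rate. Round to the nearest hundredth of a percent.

Unemployment rate ≈ 3.55%; labor force participation rate ≈ 70.56%.

Employed = 127.77 + 6.59 + 33.79 = 168.15 million (anyone who worked, including part-time for economic reasons, counts as employed).
Unemployed = 0.90 + 5.28 = 6.18 million (jobless and actively searching, or on temporary layoff).
Labor force = 168.15 + 6.18 = 174.33 million.
Not in labor force = 1.48 + 18.80 + 52.46 = 72.74 million (those not working and not actively searching are outside the labor force — including those who want a job but have given up searching).
Civilian working-age population = 174.33 + 72.74 = 247.07 million.
Unemployment rate = 6.18 / 174.33 = 3.55%.
Labor force participation rate = 174.33 / 247.07 = 70.56%.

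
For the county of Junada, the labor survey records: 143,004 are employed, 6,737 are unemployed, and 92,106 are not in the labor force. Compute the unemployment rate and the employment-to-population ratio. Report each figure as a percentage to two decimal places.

Labor force = employed + unemployed = 143,004 + 6,737 = 149,741.
Working-age population = 149,741 + 92,106 = 241,847.
Unemployment rate = 6,737 / 149,741 = 4.50%.
Employment-population ratio = 143,004 / 241,847 = 59.13%.

Unemployment rate ≈ 4.50%; employment-population ratio ≈ 59.13%.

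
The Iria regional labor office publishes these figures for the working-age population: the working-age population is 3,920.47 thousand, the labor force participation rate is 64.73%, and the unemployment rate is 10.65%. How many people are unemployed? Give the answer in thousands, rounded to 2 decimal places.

Labor force = 0.6473 × 3,920.47 = 2,537.72 thousand.
Unemployed = 0.1065 × 2,537.72 ≈ 270.27 thousand.

About 270.27 thousand are unemployed.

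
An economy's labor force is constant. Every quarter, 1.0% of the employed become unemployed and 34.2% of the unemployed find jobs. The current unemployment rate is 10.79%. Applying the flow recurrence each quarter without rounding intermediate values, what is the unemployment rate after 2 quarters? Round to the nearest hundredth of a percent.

With a fixed labor force, u_{t+1} = u_t + s·(1−u_t) − f·u_t = u_t·(1−s−f) + s.
Here 1−s−f = 0.648 and s = 0.010.
u_1 = 0.107900 × 0.648 + 0.010 = 0.079919.
u_2 = 0.079919 × 0.648 + 0.010 = 0.061788.

Unemployment rate after two quarters ≈ 6.18%.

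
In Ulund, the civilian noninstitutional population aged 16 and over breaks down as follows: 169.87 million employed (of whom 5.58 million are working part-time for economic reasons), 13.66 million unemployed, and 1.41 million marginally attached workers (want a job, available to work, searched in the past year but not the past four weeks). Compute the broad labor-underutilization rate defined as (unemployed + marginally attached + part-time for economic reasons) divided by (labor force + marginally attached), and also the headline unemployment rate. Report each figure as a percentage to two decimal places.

Broad underutilization rate ≈ 11.17%; headline unemployment rate ≈ 7.44%.

Labor force = 169.87 + 13.66 = 183.53 million.
Numerator = 13.66 + 1.41 + 5.58 = 20.65 million.
Denominator = 183.53 + 1.41 = 184.94 million.
Broad rate = 20.65 / 184.94 = 11.17%.
Headline unemployment rate = 13.66 / 183.53 = 7.44%.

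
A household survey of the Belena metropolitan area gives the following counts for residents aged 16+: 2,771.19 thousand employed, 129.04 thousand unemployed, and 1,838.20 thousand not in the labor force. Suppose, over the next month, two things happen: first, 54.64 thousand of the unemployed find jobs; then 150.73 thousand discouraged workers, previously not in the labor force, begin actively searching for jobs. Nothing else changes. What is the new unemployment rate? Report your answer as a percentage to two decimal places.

New unemployment rate ≈ 7.38%.

Initially, labor force = 2,771.19 + 129.04 = 2,900.23 thousand, so u = 129.04/2,900.23 = 4.45%.
After the first change, unemployed falls and employed rises by 54.64; labor force unchanged → E = 2,825.83, U = 74.40, labor force = 2,900.23 thousand.
After the second change, unemployed and labor force both rise by 150.73 → E = 2,825.83, U = 225.13, labor force = 3,050.96 thousand.
New unemployment rate = 225.13 / 3,050.96 = 7.38%.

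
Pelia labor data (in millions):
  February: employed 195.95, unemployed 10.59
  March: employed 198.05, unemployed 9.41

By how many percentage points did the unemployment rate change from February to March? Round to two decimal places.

The unemployment rate changed by −0.59 percentage points.

February: labor force = 195.95 + 10.59 = 206.54; u = 10.59/206.54 = 5.13%.
March: labor force = 198.05 + 9.41 = 207.46; u = 9.41/207.46 = 4.54%.
Change = 4.54% − 5.13% = −0.59 pp.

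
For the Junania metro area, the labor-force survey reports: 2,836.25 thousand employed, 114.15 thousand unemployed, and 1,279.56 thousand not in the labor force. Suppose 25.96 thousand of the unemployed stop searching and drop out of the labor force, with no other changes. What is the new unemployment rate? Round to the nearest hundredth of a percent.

Initially, labor force = 2,836.25 + 114.15 = 2,950.40 thousand, so u = 114.15/2,950.40 = 3.87%.
After the change, unemployed and labor force both fall by 25.96 → E = 2,836.25, U = 88.19, labor force = 2,924.44 thousand.
New unemployment rate = 88.19 / 2,924.44 = 3.02%.

New unemployment rate ≈ 3.02%.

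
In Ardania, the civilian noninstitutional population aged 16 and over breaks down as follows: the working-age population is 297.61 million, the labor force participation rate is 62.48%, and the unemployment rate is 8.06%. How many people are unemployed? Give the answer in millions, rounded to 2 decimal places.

About 14.99 million are unemployed.

Labor force = 0.6248 × 297.61 = 185.95 million.
Unemployed = 0.0806 × 185.95 ≈ 14.99 million.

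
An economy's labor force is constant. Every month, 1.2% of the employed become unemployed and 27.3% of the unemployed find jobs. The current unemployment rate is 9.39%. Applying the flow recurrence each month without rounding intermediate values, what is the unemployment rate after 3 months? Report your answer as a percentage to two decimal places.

Unemployment rate after three months ≈ 6.10%.

With a fixed labor force, u_{t+1} = u_t + s·(1−u_t) − f·u_t = u_t·(1−s−f) + s.
Here 1−s−f = 0.715 and s = 0.012.
u_1 = 0.093900 × 0.715 + 0.012 = 0.079138.
u_2 = 0.079138 × 0.715 + 0.012 = 0.068584.
u_3 = 0.068584 × 0.715 + 0.012 = 0.061038.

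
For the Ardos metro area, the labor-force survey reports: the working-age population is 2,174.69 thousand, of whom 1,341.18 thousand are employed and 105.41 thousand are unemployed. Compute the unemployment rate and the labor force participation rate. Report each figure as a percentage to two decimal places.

Labor force = employed + unemployed = 1,341.18 + 105.41 = 1,446.59 thousand.
Unemployment rate = 105.41 / 1,446.59 = 7.29%.
Labor force participation rate = 1,446.59 / 2,174.69 = 66.52%.

Unemployment rate ≈ 7.29%; labor force participation rate ≈ 66.52%.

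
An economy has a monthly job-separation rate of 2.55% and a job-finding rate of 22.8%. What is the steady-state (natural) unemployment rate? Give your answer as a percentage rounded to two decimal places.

At steady state the flows balance: s·E = f·U, so U/(E+U) = s/(s+f).
u* = 2.55 / (2.55 + 22.8) = 2.55 / 25.35 = 10.06%.

Steady-state unemployment rate ≈ 10.06%.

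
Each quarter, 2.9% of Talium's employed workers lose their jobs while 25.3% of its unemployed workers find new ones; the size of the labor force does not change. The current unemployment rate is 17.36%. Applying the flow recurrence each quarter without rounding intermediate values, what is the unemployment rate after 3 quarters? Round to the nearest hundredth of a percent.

With a fixed labor force, u_{t+1} = u_t + s·(1−u_t) − f·u_t = u_t·(1−s−f) + s.
Here 1−s−f = 0.718 and s = 0.029.
u_1 = 0.173600 × 0.718 + 0.029 = 0.153645.
u_2 = 0.153645 × 0.718 + 0.029 = 0.139317.
u_3 = 0.139317 × 0.718 + 0.029 = 0.129030.

Unemployment rate after three quarters ≈ 12.90%.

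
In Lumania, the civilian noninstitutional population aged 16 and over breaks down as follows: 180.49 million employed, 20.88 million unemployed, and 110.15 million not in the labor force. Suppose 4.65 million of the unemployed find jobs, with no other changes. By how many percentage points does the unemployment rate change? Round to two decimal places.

Initially, labor force = 180.49 + 20.88 = 201.37 million, so u = 20.88/201.37 = 10.37%.
After the change, unemployed falls and employed rises by 4.65; labor force unchanged → E = 185.14, U = 16.23, labor force = 201.37 million.
New unemployment rate = 16.23 / 201.37 = 8.06%.
Change = 8.06% − 10.37% = −2.31 percentage points.

The unemployment rate changes by −2.31 percentage points.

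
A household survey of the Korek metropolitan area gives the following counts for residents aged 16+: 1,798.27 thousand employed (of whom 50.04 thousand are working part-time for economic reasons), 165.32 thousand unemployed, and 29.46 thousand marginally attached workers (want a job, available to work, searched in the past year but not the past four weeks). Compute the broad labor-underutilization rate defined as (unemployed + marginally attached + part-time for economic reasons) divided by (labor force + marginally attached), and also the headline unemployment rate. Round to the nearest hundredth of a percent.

Labor force = 1,798.27 + 165.32 = 1,963.59 thousand.
Numerator = 165.32 + 29.46 + 50.04 = 244.82 thousand.
Denominator = 1,963.59 + 29.46 = 1,993.05 thousand.
Broad rate = 244.82 / 1,993.05 = 12.28%.
Headline unemployment rate = 165.32 / 1,963.59 = 8.42%.

Broad underutilization rate ≈ 12.28%; headline unemployment rate ≈ 8.42%.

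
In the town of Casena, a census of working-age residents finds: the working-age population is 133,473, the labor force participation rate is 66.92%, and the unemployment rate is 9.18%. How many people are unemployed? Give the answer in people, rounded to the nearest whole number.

About 8,200 are unemployed.

Labor force = 0.6692 × 133,473 = 89,320.
Unemployed = 0.0918 × 89,320 ≈ 8,200.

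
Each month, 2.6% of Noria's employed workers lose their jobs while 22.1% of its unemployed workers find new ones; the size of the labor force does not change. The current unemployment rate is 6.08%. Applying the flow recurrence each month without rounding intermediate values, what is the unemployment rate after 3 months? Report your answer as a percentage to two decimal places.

Unemployment rate after three months ≈ 8.63%.

With a fixed labor force, u_{t+1} = u_t + s·(1−u_t) − f·u_t = u_t·(1−s−f) + s.
Here 1−s−f = 0.753 and s = 0.026.
u_1 = 0.060800 × 0.753 + 0.026 = 0.071782.
u_2 = 0.071782 × 0.753 + 0.026 = 0.080052.
u_3 = 0.080052 × 0.753 + 0.026 = 0.086279.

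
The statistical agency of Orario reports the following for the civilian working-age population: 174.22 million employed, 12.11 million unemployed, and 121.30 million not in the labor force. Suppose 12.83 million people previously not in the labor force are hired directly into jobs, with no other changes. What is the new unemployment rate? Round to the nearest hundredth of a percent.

New unemployment rate ≈ 6.08%.

Initially, labor force = 174.22 + 12.11 = 186.33 million, so u = 12.11/186.33 = 6.50%.
After the change, employed and labor force both rise by 12.83; unemployed unchanged → E = 187.05, U = 12.11, labor force = 199.16 million.
New unemployment rate = 12.11 / 199.16 = 6.08%.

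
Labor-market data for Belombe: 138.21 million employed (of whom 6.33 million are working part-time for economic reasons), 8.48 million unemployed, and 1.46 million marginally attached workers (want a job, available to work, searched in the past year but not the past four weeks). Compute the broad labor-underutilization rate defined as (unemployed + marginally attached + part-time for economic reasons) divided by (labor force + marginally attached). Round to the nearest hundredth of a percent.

Labor force = 138.21 + 8.48 = 146.69 million.
Numerator = 8.48 + 1.46 + 6.33 = 16.27 million.
Denominator = 146.69 + 1.46 = 148.15 million.
Broad rate = 16.27 / 148.15 = 10.98%.

Broad underutilization rate ≈ 10.98%.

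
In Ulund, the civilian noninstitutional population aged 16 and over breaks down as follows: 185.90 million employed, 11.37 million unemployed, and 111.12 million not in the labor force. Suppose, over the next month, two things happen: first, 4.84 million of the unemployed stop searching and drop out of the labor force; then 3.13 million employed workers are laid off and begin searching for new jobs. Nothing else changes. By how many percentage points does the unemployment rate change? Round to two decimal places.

Initially, labor force = 185.90 + 11.37 = 197.27 million, so u = 11.37/197.27 = 5.76%.
After the first change, unemployed and labor force both fall by 4.84 → E = 185.90, U = 6.53, labor force = 192.43 million.
After the second change, employed falls and unemployed rises by 3.13; labor force unchanged → E = 182.77, U = 9.66, labor force = 192.43 million.
New unemployment rate = 9.66 / 192.43 = 5.02%.
Change = 5.02% − 5.76% = −0.74 percentage points.

The unemployment rate changes by −0.74 percentage points.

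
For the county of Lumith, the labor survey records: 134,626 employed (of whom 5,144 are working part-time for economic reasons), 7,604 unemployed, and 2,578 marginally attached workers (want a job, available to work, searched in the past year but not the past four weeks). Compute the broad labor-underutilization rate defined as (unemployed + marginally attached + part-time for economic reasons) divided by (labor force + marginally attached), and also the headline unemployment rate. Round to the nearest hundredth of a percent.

Labor force = 134,626 + 7,604 = 142,230.
Numerator = 7,604 + 2,578 + 5,144 = 15,326.
Denominator = 142,230 + 2,578 = 144,808.
Broad rate = 15,326 / 144,808 = 10.58%.
Headline unemployment rate = 7,604 / 142,230 = 5.35%.

Broad underutilization rate ≈ 10.58%; headline unemployment rate ≈ 5.35%.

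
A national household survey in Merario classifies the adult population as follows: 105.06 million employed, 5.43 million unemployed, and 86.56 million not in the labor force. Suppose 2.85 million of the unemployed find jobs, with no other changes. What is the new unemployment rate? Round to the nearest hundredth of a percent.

Initially, labor force = 105.06 + 5.43 = 110.49 million, so u = 5.43/110.49 = 4.91%.
After the change, unemployed falls and employed rises by 2.85; labor force unchanged → E = 107.91, U = 2.58, labor force = 110.49 million.
New unemployment rate = 2.58 / 110.49 = 2.34%.

New unemployment rate ≈ 2.34%.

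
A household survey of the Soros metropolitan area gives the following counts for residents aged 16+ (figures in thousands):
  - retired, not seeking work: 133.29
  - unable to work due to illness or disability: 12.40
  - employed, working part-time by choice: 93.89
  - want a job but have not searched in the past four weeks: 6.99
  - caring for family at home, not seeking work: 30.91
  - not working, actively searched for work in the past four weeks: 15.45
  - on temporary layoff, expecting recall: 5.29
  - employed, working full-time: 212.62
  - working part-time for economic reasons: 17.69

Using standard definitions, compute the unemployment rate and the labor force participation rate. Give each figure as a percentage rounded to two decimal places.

Employed = 93.89 + 212.62 + 17.69 = 324.20 thousand (anyone who worked, including part-time for economic reasons, counts as employed).
Unemployed = 15.45 + 5.29 = 20.74 thousand (jobless and actively searching, or on temporary layoff).
Labor force = 324.20 + 20.74 = 344.94 thousand.
Not in labor force = 133.29 + 12.40 + 6.99 + 30.91 = 183.59 thousand (those not working and not actively searching are outside the labor force — including those who want a job but have given up searching).
Civilian working-age population = 344.94 + 183.59 = 528.53 thousand.
Unemployment rate = 20.74 / 344.94 = 6.01%.
Labor force participation rate = 344.94 / 528.53 = 65.26%.

Unemployment rate ≈ 6.01%; labor force participation rate ≈ 65.26%.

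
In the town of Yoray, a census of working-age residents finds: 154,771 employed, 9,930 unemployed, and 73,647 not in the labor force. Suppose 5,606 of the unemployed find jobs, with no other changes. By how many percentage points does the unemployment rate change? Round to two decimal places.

Initially, labor force = 154,771 + 9,930 = 164,701, so u = 9,930/164,701 = 6.03%.
After the change, unemployed falls and employed rises by 5,606; labor force unchanged → E = 160,377, U = 4,324, labor force = 164,701.
New unemployment rate = 4,324 / 164,701 = 2.63%.
Change = 2.63% − 6.03% = −3.40 percentage points.

The unemployment rate changes by −3.40 percentage points.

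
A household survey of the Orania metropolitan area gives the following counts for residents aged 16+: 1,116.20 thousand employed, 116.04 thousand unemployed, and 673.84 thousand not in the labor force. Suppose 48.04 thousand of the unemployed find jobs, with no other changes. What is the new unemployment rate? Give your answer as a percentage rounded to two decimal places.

New unemployment rate ≈ 5.52%.

Initially, labor force = 1,116.20 + 116.04 = 1,232.24 thousand, so u = 116.04/1,232.24 = 9.42%.
After the change, unemployed falls and employed rises by 48.04; labor force unchanged → E = 1,164.24, U = 68.00, labor force = 1,232.24 thousand.
New unemployment rate = 68.00 / 1,232.24 = 5.52%.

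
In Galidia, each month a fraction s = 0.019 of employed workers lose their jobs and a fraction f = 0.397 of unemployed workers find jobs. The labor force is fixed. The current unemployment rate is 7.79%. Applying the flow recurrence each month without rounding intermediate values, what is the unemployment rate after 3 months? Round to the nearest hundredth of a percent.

With a fixed labor force, u_{t+1} = u_t + s·(1−u_t) − f·u_t = u_t·(1−s−f) + s.
Here 1−s−f = 0.584 and s = 0.019.
u_1 = 0.077900 × 0.584 + 0.019 = 0.064494.
u_2 = 0.064494 × 0.584 + 0.019 = 0.056664.
u_3 = 0.056664 × 0.584 + 0.019 = 0.052092.

Unemployment rate after three months ≈ 5.21%.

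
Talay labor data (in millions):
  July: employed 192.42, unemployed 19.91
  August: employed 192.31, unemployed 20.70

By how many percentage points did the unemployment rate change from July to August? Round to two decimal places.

The unemployment rate changed by +0.34 percentage points.

July: labor force = 192.42 + 19.91 = 212.33; u = 19.91/212.33 = 9.38%.
August: labor force = 192.31 + 20.70 = 213.01; u = 20.70/213.01 = 9.72%.
Change = 9.72% − 9.38% = +0.34 pp.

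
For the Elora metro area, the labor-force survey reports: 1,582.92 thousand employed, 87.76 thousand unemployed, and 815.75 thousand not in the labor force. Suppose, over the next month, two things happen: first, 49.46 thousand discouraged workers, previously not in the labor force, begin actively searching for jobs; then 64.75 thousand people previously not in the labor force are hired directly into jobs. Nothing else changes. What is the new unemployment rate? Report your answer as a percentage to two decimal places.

New unemployment rate ≈ 7.69%.

Initially, labor force = 1,582.92 + 87.76 = 1,670.68 thousand, so u = 87.76/1,670.68 = 5.25%.
After the first change, unemployed and labor force both rise by 49.46 → E = 1,582.92, U = 137.22, labor force = 1,720.14 thousand.
After the second change, employed and labor force both rise by 64.75; unemployed unchanged → E = 1,647.67, U = 137.22, labor force = 1,784.89 thousand.
New unemployment rate = 137.22 / 1,784.89 = 7.69%.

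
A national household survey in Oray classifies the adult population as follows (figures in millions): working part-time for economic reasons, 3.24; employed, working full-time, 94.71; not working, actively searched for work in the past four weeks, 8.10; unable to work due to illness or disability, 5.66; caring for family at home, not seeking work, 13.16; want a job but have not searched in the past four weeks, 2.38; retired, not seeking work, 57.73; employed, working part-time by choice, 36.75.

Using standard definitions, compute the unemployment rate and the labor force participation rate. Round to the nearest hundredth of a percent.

Employed = 3.24 + 94.71 + 36.75 = 134.70 million (anyone who worked, including part-time for economic reasons, counts as employed).
Unemployed = 8.10 million.
Labor force = 134.70 + 8.10 = 142.80 million.
Not in labor force = 5.66 + 13.16 + 2.38 + 57.73 = 78.93 million (those not working and not actively searching are outside the labor force — including those who want a job but have given up searching).
Civilian working-age population = 142.80 + 78.93 = 221.73 million.
Unemployment rate = 8.10 / 142.80 = 5.67%.
Labor force participation rate = 142.80 / 221.73 = 64.40%.

Unemployment rate ≈ 5.67%; labor force participation rate ≈ 64.40%.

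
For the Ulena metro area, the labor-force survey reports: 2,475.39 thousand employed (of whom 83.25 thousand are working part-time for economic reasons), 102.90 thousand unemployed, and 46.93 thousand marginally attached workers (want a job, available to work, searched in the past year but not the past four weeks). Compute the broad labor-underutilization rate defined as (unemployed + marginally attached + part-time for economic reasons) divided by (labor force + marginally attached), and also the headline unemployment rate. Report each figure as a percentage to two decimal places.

Broad underutilization rate ≈ 8.88%; headline unemployment rate ≈ 3.99%.

Labor force = 2,475.39 + 102.90 = 2,578.29 thousand.
Numerator = 102.90 + 46.93 + 83.25 = 233.08 thousand.
Denominator = 2,578.29 + 46.93 = 2,625.22 thousand.
Broad rate = 233.08 / 2,625.22 = 8.88%.
Headline unemployment rate = 102.90 / 2,578.29 = 3.99%.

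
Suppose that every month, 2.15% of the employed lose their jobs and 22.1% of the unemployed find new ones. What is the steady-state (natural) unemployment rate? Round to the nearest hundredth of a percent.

Steady-state unemployment rate ≈ 8.87%.

At steady state the flows balance: s·E = f·U, so U/(E+U) = s/(s+f).
u* = 2.15 / (2.15 + 22.1) = 2.15 / 24.25 = 8.87%.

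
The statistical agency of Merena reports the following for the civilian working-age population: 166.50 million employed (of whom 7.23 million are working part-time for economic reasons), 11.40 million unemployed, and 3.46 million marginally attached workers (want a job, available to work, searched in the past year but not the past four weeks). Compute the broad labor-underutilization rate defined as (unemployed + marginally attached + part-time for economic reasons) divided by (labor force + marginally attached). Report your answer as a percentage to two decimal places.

Labor force = 166.50 + 11.40 = 177.90 million.
Numerator = 11.40 + 3.46 + 7.23 = 22.09 million.
Denominator = 177.90 + 3.46 = 181.36 million.
Broad rate = 22.09 / 181.36 = 12.18%.

Broad underutilization rate ≈ 12.18%.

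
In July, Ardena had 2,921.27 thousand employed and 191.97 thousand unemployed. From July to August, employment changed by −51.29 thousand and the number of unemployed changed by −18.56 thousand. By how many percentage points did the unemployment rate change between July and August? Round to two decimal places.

July: labor force = 2,921.27 + 191.97 = 3,113.24; u = 191.97/3,113.24 = 6.17%.
August: labor force = 2,869.98 + 173.41 = 3,043.39; u = 173.41/3,043.39 = 5.70%.
Change = 5.70% − 6.17% = −0.47 pp.

The unemployment rate changed by −0.47 percentage points.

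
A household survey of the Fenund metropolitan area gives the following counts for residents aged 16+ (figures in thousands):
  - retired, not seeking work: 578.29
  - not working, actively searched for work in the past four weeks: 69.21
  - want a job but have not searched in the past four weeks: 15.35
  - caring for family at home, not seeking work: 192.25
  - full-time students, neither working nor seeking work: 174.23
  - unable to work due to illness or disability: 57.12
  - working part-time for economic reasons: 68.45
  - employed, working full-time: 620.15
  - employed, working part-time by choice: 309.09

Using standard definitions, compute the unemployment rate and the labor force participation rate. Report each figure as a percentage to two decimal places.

Unemployment rate ≈ 6.49%; labor force participation rate ≈ 51.19%.

Employed = 68.45 + 620.15 + 309.09 = 997.69 thousand (anyone who worked, including part-time for economic reasons, counts as employed).
Unemployed = 69.21 thousand.
Labor force = 997.69 + 69.21 = 1,066.90 thousand.
Not in labor force = 578.29 + 15.35 + 192.25 + 174.23 + 57.12 = 1,017.24 thousand (those not working and not actively searching are outside the labor force — including those who want a job but have given up searching).
Civilian working-age population = 1,066.90 + 1,017.24 = 2,084.14 thousand.
Unemployment rate = 69.21 / 1,066.90 = 6.49%.
Labor force participation rate = 1,066.90 / 2,084.14 = 51.19%.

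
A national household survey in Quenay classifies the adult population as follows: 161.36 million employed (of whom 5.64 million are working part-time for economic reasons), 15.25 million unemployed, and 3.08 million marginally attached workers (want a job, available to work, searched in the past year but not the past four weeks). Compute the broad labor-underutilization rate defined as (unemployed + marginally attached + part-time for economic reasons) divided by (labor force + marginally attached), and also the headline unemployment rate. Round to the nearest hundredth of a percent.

Broad underutilization rate ≈ 13.34%; headline unemployment rate ≈ 8.63%.

Labor force = 161.36 + 15.25 = 176.61 million.
Numerator = 15.25 + 3.08 + 5.64 = 23.97 million.
Denominator = 176.61 + 3.08 = 179.69 million.
Broad rate = 23.97 / 179.69 = 13.34%.
Headline unemployment rate = 15.25 / 176.61 = 8.63%.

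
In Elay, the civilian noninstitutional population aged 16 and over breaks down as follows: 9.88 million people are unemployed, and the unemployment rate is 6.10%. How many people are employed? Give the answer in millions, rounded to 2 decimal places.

About 152.09 million are employed.

Labor force = U / u = 9.88 / 0.0610 ≈ 161.97 million.
Employed = labor force − unemployed = 161.97 − 9.88 = 152.09 million.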